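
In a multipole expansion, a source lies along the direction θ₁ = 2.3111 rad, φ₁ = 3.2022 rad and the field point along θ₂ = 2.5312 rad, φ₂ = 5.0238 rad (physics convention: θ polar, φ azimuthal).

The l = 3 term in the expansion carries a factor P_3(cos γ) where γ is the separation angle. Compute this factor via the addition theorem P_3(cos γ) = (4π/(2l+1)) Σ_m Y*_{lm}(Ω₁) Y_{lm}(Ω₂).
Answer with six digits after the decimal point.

-0.447213

Summing Y*_{l m}(θ₁,φ₁)·Y_{l m}(θ₂,φ₂) over m ∈ [−3, 3]; prefactor 4π/(2·3+1) = 1.795196:
  term(m=-3) = 0.00901 + 0.00963j   from Y*(Ω₁)=-0.16511 - 0.03036j, Y(Ω₂)=-0.06318 - 0.04671j
  term(m=-2) = -0.09064 + 0.04971j   from Y*(Ω₁)=-0.37296 - 0.04543j, Y(Ω₂)=0.22348 - 0.16050j
  term(m=-1) = -0.03296 - 0.12866j   from Y*(Ω₁)=-0.30361 - 0.01842j, Y(Ω₂)=0.13380 + 0.41567j
  term(m=+0) = -0.01994 + 0.00000j   from Y*(Ω₁)=0.18253 + 0.00000j, Y(Ω₂)=-0.10925 + 0.00000j
  term(m=+1) = -0.03296 + 0.12866j   from Y*(Ω₁)=0.30361 - 0.01842j, Y(Ω₂)=-0.13380 + 0.41567j
  term(m=+2) = -0.09064 - 0.04971j   from Y*(Ω₁)=-0.37296 + 0.04543j, Y(Ω₂)=0.22348 + 0.16050j
  term(m=+3) = 0.00901 - 0.00963j   from Y*(Ω₁)=0.16511 - 0.03036j, Y(Ω₂)=0.06318 - 0.04671j
Σ over m = -0.24912 + 0.00000j; ×(4π/7) → -0.44721 + 0.00000j. Real part: -0.447213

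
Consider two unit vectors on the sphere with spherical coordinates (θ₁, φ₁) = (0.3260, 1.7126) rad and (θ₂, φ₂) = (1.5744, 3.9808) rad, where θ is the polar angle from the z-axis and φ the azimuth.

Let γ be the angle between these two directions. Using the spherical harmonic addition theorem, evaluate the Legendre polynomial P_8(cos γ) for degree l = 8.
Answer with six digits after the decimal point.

Summing Y*_{l m}(θ₁,φ₁)·Y_{l m}(θ₂,φ₂) over m ∈ [−8, 8]; prefactor 4π/(2·8+1) = 0.739198:
  m=-8: Y*=(0.000024, 0.000052)  Y=(0.468381, -0.215078)  product (0.000022, 0.000019)
  m=-7: Y*=(0.000565, -0.000369)  Y=(0.006817, 0.002953)  product (0.000005, -0.000001)
  m=-6: Y*=(-0.003337, -0.003805)  Y=(-0.119400, -0.356885)  product (-0.000959, 0.001645)
  m=-5: Y*=(-0.017677, 0.020606)  Y=(0.004340, -0.007644)  product (0.000081, 0.000225)
  m=-4: Y*=(0.090092, 0.057393)  Y=(-0.330366, 0.072226)  product (-0.033908, -0.012454)
  m=-3: Y*=(0.124248, -0.274230)  Y=(-0.007663, -0.005516)  product (-0.002465, 0.001416)
  m=-2: Y*=(-0.533668, -0.155545)  Y=(0.034630, 0.320541)  product (0.031378, -0.176449)
  m=-1: Y*=(-0.069787, 0.488833)  Y=(-0.006496, 0.007235)  product (-0.003084, -0.003680)
  m=+0: Y*=(-0.203821, -0.000000)  Y=(0.317888, 0.000000)  product (-0.064792, -0.000000)
  m=+1: Y*=(0.069787, 0.488833)  Y=(0.006496, 0.007235)  product (-0.003084, 0.003680)
  m=+2: Y*=(-0.533668, 0.155545)  Y=(0.034630, -0.320541)  product (0.031378, 0.176449)
  m=+3: Y*=(-0.124248, -0.274230)  Y=(0.007663, -0.005516)  product (-0.002465, -0.001416)
  m=+4: Y*=(0.090092, -0.057393)  Y=(-0.330366, -0.072226)  product (-0.033908, 0.012454)
  m=+5: Y*=(0.017677, 0.020606)  Y=(-0.004340, -0.007644)  product (0.000081, -0.000225)
  m=+6: Y*=(-0.003337, 0.003805)  Y=(-0.119400, 0.356885)  product (-0.000959, -0.001645)
  m=+7: Y*=(-0.000565, -0.000369)  Y=(-0.006817, 0.002953)  product (0.000005, 0.000001)
  m=+8: Y*=(0.000024, -0.000052)  Y=(0.468381, 0.215078)  product (0.000022, -0.000019)
Total Σ_m = (-0.082653, 0.000000). Multiply by 0.739198: (-0.061097, 0.000000). P_8(cos γ) = -0.061097

-0.061097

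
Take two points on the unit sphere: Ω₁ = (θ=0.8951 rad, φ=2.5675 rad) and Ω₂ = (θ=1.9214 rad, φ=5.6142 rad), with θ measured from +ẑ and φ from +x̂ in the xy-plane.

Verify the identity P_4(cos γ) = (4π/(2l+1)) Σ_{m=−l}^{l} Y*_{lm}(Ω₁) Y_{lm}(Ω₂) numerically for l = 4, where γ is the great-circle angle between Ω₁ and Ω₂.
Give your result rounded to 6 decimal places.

Addition theorem: P_4(cos γ) = (4π/9) Σ_m Y*_{lm}(Ω₁) Y_{lm}(Ω₂), m = −4…4:
  [-4]  conj(Y_{4,-4})(Ω₁) = (-0.108846, -0.122715) ; Y_{4,-4}(Ω₂) = (-0.307626, 0.154584) ; Δ = (0.052454, 0.020925)
  [-3]  conj(Y_{4,-3})(Ω₁) = (0.056119, 0.367631) ; Y_{4,-3}(Ω₂) = (0.150448, -0.322782) ; Δ = (0.127108, 0.037195)
  [-2]  conj(Y_{4,-2})(Ω₁) = (0.145198, -0.322872) ; Y_{4,-2}(Ω₂) = (-0.011861, -0.050019) ; Δ = (-0.017872, -0.003433)
  [-1]  conj(Y_{4,-1})(Ω₁) = (0.050746, -0.032821) ; Y_{4,-1}(Ω₂) = (0.260277, 0.205776) ; Δ = (0.019962, 0.001900)
  [+0]  conj(Y_{4,0})(Ω₁) = (-0.357516, -0.000000) ; Y_{4,0}(Ω₂) = (-0.005497, 0.000000) ; Δ = (0.001965, 0.000000)
  [+1]  conj(Y_{4,1})(Ω₁) = (-0.050746, -0.032821) ; Y_{4,1}(Ω₂) = (-0.260277, 0.205776) ; Δ = (0.019962, -0.001900)
  [+2]  conj(Y_{4,2})(Ω₁) = (0.145198, 0.322872) ; Y_{4,2}(Ω₂) = (-0.011861, 0.050019) ; Δ = (-0.017872, 0.003433)
  [+3]  conj(Y_{4,3})(Ω₁) = (-0.056119, 0.367631) ; Y_{4,3}(Ω₂) = (-0.150448, -0.322782) ; Δ = (0.127108, -0.037195)
  [+4]  conj(Y_{4,4})(Ω₁) = (-0.108846, 0.122715) ; Y_{4,4}(Ω₂) = (-0.307626, -0.154584) ; Δ = (0.052454, -0.020925)
Total Σ_m = (0.365268, 0.000000). Multiply by 1.396263: (0.510010, 0.000000). P_4(cos γ) = 0.510010

0.510010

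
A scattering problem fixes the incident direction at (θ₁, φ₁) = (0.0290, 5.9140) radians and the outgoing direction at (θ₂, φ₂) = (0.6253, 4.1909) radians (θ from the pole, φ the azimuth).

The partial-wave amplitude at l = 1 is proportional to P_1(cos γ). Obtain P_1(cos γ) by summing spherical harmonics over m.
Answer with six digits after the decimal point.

Term-by-term m-sum for l=1 (normalisation 4π/3 = 4.188790):
  m=-1: Y*=(0.009343, -0.003615)  Y=(-0.100746, 0.175351)  product (-0.000307, 0.002002)
  m=+0: Y*=(0.488397, -0.000000)  Y=(0.396153, 0.000000)  product (0.193480, 0.000000)
  m=+1: Y*=(-0.009343, -0.003615)  Y=(0.100746, 0.175351)  product (-0.000307, -0.002002)
Total Σ_m = (0.192865, 0.000000). Multiply by 4.188790: (0.807872, 0.000000). P_1(cos γ) = 0.807872

0.807872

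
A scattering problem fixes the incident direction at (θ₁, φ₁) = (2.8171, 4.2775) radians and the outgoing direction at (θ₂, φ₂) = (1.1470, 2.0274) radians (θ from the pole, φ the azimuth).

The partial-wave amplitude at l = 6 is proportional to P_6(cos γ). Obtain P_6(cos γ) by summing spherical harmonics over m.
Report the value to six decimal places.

0.232112

Term-by-term m-sum for l=6 (normalisation 4π/13 = 0.966644):
  m=-6: Y*=0.00044 + 0.00026j  Y=0.25503 + 0.10842j  product 0.00008 + 0.00011j
  m=-5: Y*=0.00430 - 0.00297j  Y=-0.32779 + 0.28302j  product -0.00057 + 0.00219j
  m=-4: Y*=-0.00550 - 0.03228j  Y=-0.05357 - 0.20499j  product -0.00632 + 0.00286j
  m=-3: Y*=-0.13285 - 0.03622j  Y=-0.22660 - 0.04617j  product 0.02843 + 0.01434j
  m=-2: Y*=-0.24475 + 0.28998j  Y=0.18198 - 0.23565j  product 0.02379 + 0.11045j
  m=-1: Y*=0.24555 + 0.52858j  Y=-0.05927 - 0.12066j  product 0.04922 - 0.06096j
  m=+0: Y*=0.16438 + 0.00000j  Y=0.30928 + 0.00000j  product 0.05084 + 0.00000j
  m=+1: Y*=-0.24555 + 0.52858j  Y=0.05927 - 0.12066j  product 0.04922 + 0.06096j
  m=+2: Y*=-0.24475 - 0.28998j  Y=0.18198 + 0.23565j  product 0.02379 - 0.11045j
  m=+3: Y*=0.13285 - 0.03622j  Y=0.22660 - 0.04617j  product 0.02843 - 0.01434j
  m=+4: Y*=-0.00550 + 0.03228j  Y=-0.05357 + 0.20499j  product -0.00632 - 0.00286j
  m=+5: Y*=-0.00430 - 0.00297j  Y=0.32779 + 0.28302j  product -0.00057 - 0.00219j
  m=+6: Y*=0.00044 - 0.00026j  Y=0.25503 - 0.10842j  product 0.00008 - 0.00011j
Σ over m = 0.24012 - 0.00000j; ×(4π/13) → 0.23211 - 0.00000j. Real part: 0.232112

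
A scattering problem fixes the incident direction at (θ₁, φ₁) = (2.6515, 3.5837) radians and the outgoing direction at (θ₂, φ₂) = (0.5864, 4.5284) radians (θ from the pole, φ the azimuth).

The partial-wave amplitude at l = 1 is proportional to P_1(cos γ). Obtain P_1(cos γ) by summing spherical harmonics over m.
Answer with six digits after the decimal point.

-0.582259

Addition theorem: P_1(cos γ) = (4π/3) Σ_m Y*_{lm}(Ω₁) Y_{lm}(Ω₂), m = −1…1:
  m=-1: -0.146991-0.069579i × -0.034978+0.187958i = +0.018219-0.025194i  (running Σ = +0.018219-0.025194i)
  m=0: -0.431089-0.000000i × +0.406976+0.000000i = -0.175443-0.000000i  (running Σ = -0.157223-0.025194i)
  m=1: +0.146991-0.069579i × +0.034978+0.187958i = +0.018219+0.025194i  (running Σ = -0.139004+0.000000i)
Σ over m = -0.139004+0.000000i; ×(4π/3) → -0.582259+0.000000i. Real part: -0.582259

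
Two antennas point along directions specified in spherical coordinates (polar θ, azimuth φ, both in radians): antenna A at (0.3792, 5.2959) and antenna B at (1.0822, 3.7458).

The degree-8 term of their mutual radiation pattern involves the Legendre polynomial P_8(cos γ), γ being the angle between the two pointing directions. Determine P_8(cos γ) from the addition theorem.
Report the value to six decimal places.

-0.208317

Addition theorem: P_8(cos γ) = (4π/17) Σ_m Y*_{lm}(Ω₁) Y_{lm}(Ω₂), m = −8…8:
  m=-8: -0.00001 - 0.00018j × 0.02304 + 0.18907j = 0.00003 - 0.00001j  (running Σ = 0.00003 - 0.00001j)
  m=-7: 0.00148 - 0.00107j × 0.18808 - 0.35869j = -0.00011 - 0.00073j  (running Σ = -0.00007 - 0.00074j)
  m=-6: 0.01083 + 0.00407j × -0.36404 + 0.19122j = -0.00472 + 0.00059j  (running Σ = -0.00479 - 0.00015j)
  m=-5: 0.01160 + 0.05091j × 0.06200 + 0.00751j = 0.00034 + 0.00324j  (running Σ = -0.00446 + 0.00310j)
  m=-4: -0.11843 + 0.12379j × 0.24220 + 0.21447j = -0.05523 + 0.00458j  (running Σ = -0.05969 + 0.00768j)
  m=-3: -0.38904 - 0.07069j × -0.05646 - 0.22890j = 0.00578 + 0.09304j  (running Σ = -0.05391 + 0.10072j)
  m=-2: -0.22375 - 0.52371j × 0.07654 - 0.20187j = -0.12285 + 0.00509j  (running Σ = -0.17675 + 0.10581j)
  m=-1: 0.16492 - 0.24980j × -0.23355 + 0.16123j = 0.00176 + 0.08493j  (running Σ = -0.17500 + 0.19074j)
  m=0: -0.38449 + 0.00000j × -0.17732 + 0.00000j = 0.06818 + 0.00000j  (running Σ = -0.10682 + 0.19074j)
  m=1: -0.16492 - 0.24980j × 0.23355 + 0.16123j = 0.00176 - 0.08493j  (running Σ = -0.10506 + 0.10581j)
  m=2: -0.22375 + 0.52371j × 0.07654 + 0.20187j = -0.12285 - 0.00509j  (running Σ = -0.22791 + 0.10072j)
  m=3: 0.38904 - 0.07069j × 0.05646 - 0.22890j = 0.00578 - 0.09304j  (running Σ = -0.22212 + 0.00768j)
  m=4: -0.11843 - 0.12379j × 0.24220 - 0.21447j = -0.05523 - 0.00458j  (running Σ = -0.27736 + 0.00310j)
  m=5: -0.01160 + 0.05091j × -0.06200 + 0.00751j = 0.00034 - 0.00324j  (running Σ = -0.27702 - 0.00015j)
  m=6: 0.01083 - 0.00407j × -0.36404 - 0.19122j = -0.00472 - 0.00059j  (running Σ = -0.28174 - 0.00074j)
  m=7: -0.00148 - 0.00107j × -0.18808 - 0.35869j = -0.00011 + 0.00073j  (running Σ = -0.28185 - 0.00001j)
  m=8: -0.00001 + 0.00018j × 0.02304 - 0.18907j = 0.00003 + 0.00001j  (running Σ = -0.28181 + 0.00000j)
Σ over m = -0.28181 + 0.00000j; ×(4π/17) → -0.20832 + 0.00000j. Real part: -0.208317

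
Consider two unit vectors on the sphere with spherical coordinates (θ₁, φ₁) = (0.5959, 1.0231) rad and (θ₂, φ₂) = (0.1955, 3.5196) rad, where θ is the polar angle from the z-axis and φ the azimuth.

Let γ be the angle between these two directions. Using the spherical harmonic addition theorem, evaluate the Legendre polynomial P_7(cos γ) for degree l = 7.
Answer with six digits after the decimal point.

Addition theorem: P_7(cos γ) = (4π/15) Σ_m Y*_{lm}(Ω₁) Y_{lm}(Ω₂), m = −7…7:
  m=-7: 0.00560 + 0.00675j × 0.00000 + 0.00000j = 0.00000 + 0.00000j  (running Σ = 0.00000 + 0.00000j)
  m=-6: 0.04790 - 0.00697j × -0.00006 - 0.00008j = -0.00000 - 0.00000j  (running Σ = -0.00000 - 0.00000j)
  m=-5: 0.06337 - 0.14859j × 0.00037 + 0.00111j = 0.00019 + 0.00002j  (running Σ = 0.00018 + 0.00001j)
  m=-4: -0.20678 - 0.28965j × 0.00057 - 0.00973j = -0.00294 + 0.00185j  (running Σ = -0.00275 + 0.00186j)
  m=-3: -0.48554 + 0.03516j × -0.02467 + 0.05284j = 0.01012 - 0.02652j  (running Σ = 0.00737 - 0.02466j)
  m=-2: -0.12600 + 0.24476j × 0.17514 - 0.16514j = 0.01835 + 0.06367j  (running Σ = 0.02572 + 0.03901j)
  m=-1: -0.12886 - 0.21127j × -0.56280 + 0.22349j = 0.11974 + 0.09010j  (running Σ = 0.14546 + 0.12911j)
  m=0: -0.36785 + 0.00000j × 0.58087 + 0.00000j = -0.21368 + 0.00000j  (running Σ = -0.06822 + 0.12911j)
  m=1: 0.12886 - 0.21127j × 0.56280 + 0.22349j = 0.11974 - 0.09010j  (running Σ = 0.05152 + 0.03901j)
  m=2: -0.12600 - 0.24476j × 0.17514 + 0.16514j = 0.01835 - 0.06367j  (running Σ = 0.06987 - 0.02466j)
  m=3: 0.48554 + 0.03516j × 0.02467 + 0.05284j = 0.01012 + 0.02652j  (running Σ = 0.07999 + 0.00186j)
  m=4: -0.20678 + 0.28965j × 0.00057 + 0.00973j = -0.00294 - 0.00185j  (running Σ = 0.07705 + 0.00001j)
  m=5: -0.06337 - 0.14859j × -0.00037 + 0.00111j = 0.00019 - 0.00002j  (running Σ = 0.07724 - 0.00000j)
  m=6: 0.04790 + 0.00697j × -0.00006 + 0.00008j = -0.00000 + 0.00000j  (running Σ = 0.07724 + 0.00000j)
  m=7: -0.00560 + 0.00675j × -0.00000 + 0.00000j = 0.00000 - 0.00000j  (running Σ = 0.07724 + 0.00000j)
Total Σ_m = 0.07724 + 0.00000j. Multiply by 0.837758: 0.06471 + 0.00000j. P_7(cos γ) = 0.064707

0.064707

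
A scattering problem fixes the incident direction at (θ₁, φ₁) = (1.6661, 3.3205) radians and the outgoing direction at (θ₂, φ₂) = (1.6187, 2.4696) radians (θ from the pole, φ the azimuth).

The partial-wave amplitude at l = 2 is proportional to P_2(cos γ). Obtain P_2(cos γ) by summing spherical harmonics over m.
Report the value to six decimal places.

0.153635

Summing Y*_{l m}(θ₁,φ₁)·Y_{l m}(θ₂,φ₂) over m ∈ [−2, 2]; prefactor 4π/(2·2+1) = 2.513274:
  [-2]  conj(Y_{2,-2})(Ω₁) = (0.358533, 0.134059) ; Y_{2,-2}(Ω₂) = (0.086663, 0.375518) ; Δ = (-0.019270, 0.146254)
  [-1]  conj(Y_{2,-1})(Ω₁) = (0.072014, 0.013023) ; Y_{2,-1}(Ω₂) = (0.028917, 0.023004) ; Δ = (0.001783, 0.002033)
  [+0]  conj(Y_{2,0})(Ω₁) = (-0.306824, -0.000000) ; Y_{2,0}(Ω₂) = (-0.313222, 0.000000) ; Δ = (0.096104, 0.000000)
  [+1]  conj(Y_{2,1})(Ω₁) = (-0.072014, 0.013023) ; Y_{2,1}(Ω₂) = (-0.028917, 0.023004) ; Δ = (0.001783, -0.002033)
  [+2]  conj(Y_{2,2})(Ω₁) = (0.358533, -0.134059) ; Y_{2,2}(Ω₂) = (0.086663, -0.375518) ; Δ = (-0.019270, -0.146254)
Total Σ_m = (0.061129, 0.000000). Multiply by 2.513274: (0.153635, 0.000000). P_2(cos γ) = 0.153635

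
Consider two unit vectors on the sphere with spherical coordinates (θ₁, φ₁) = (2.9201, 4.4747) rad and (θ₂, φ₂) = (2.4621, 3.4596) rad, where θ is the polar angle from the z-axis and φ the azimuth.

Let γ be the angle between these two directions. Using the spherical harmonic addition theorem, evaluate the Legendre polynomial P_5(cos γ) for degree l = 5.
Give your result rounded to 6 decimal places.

Term-by-term m-sum for l=5 (normalisation 4π/11 = 1.142397):
  m=-5: (-0.000220, -0.000089) × (0.000875, 0.045471) = (0.000004, -0.000010)  (running Σ = (0.000004, -0.000010))
  m=-4: (-0.001938, 0.002714) × (-0.052403, 0.170146) = (-0.000360, -0.000472)  (running Σ = (-0.000356, -0.000482))
  m=-3: (0.018153, 0.020989) × (-0.220758, 0.311344) = (-0.010542, 0.001018)  (running Σ = (-0.010899, 0.000536))
  m=-2: (0.131622, -0.067753) × (-0.341470, 0.252130) = (-0.027863, 0.056321)  (running Σ = (-0.038761, 0.056858))
  m=-1: (-0.110959, -0.458002) × (-0.041646, 0.013709) = (0.010900, 0.017553)  (running Σ = (-0.027861, 0.074410))
  m=0: (-0.621132, -0.000000) × (0.390255, 0.000000) = (-0.242400, -0.000000)  (running Σ = (-0.270261, 0.074410))
  m=1: (0.110959, -0.458002) × (0.041646, 0.013709) = (0.010900, -0.017553)  (running Σ = (-0.259361, 0.056858))
  m=2: (0.131622, 0.067753) × (-0.341470, -0.252130) = (-0.027863, -0.056321)  (running Σ = (-0.287224, 0.000536))
  m=3: (-0.018153, 0.020989) × (0.220758, 0.311344) = (-0.010542, -0.001018)  (running Σ = (-0.297766, -0.000482))
  m=4: (-0.001938, -0.002714) × (-0.052403, -0.170146) = (-0.000360, 0.000472)  (running Σ = (-0.298126, -0.000010))
  m=5: (0.000220, -0.000089) × (-0.000875, 0.045471) = (0.000004, 0.000010)  (running Σ = (-0.298122, -0.000000))
Total Σ_m = (-0.298122, -0.000000). Multiply by 1.142397: (-0.340574, -0.000000). P_5(cos γ) = -0.340574

-0.340574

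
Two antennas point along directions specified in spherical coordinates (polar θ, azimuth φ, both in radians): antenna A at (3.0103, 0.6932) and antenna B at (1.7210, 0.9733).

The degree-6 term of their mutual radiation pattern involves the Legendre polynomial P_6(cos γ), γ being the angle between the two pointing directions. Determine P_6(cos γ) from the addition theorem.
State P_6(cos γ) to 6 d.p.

0.072687

Term-by-term m-sum for l=6 (normalisation 4π/13 = 0.966644):
  term(m=-6) = (-0.000000, -0.000001)   from Y*(Ω₁)=(-0.000001, -0.000002), Y(Ω₂)=(0.407710, 0.193631)
  term(m=-5) = (0.000003, -0.000015)   from Y*(Ω₁)=(0.000060, 0.000020), Y(Ω₂)=(-0.036323, -0.233826)
  term(m=-4) = (-0.000115, 0.000238)   from Y*(Ω₁)=(-0.000959, 0.000371), Y(Ω₂)=(0.187758, -0.175479)
  term(m=-3) = (-0.001959, 0.002187)   from Y*(Ω₁)=(0.005514, -0.009885), Y(Ω₂)=(-0.253098, -0.057048)
  term(m=-2) = (0.014029, -0.008799)   from Y*(Ω₁)=(0.015544, 0.083338), Y(Ω₂)=(-0.071693, -0.181705)
  term(m=-1) = (0.100604, -0.028940)   from Y*(Ω₁)=(-0.304056, -0.252589), Y(Ω₂)=(-0.148987, 0.218948)
  term(m=+0) = (-0.149926, 0.000000)   from Y*(Ω₁)=(0.841054, -0.000000), Y(Ω₂)=(-0.178260, 0.000000)
  term(m=+1) = (0.100604, 0.028940)   from Y*(Ω₁)=(0.304056, -0.252589), Y(Ω₂)=(0.148987, 0.218948)
  term(m=+2) = (0.014029, 0.008799)   from Y*(Ω₁)=(0.015544, -0.083338), Y(Ω₂)=(-0.071693, 0.181705)
  term(m=+3) = (-0.001959, -0.002187)   from Y*(Ω₁)=(-0.005514, -0.009885), Y(Ω₂)=(0.253098, -0.057048)
  term(m=+4) = (-0.000115, -0.000238)   from Y*(Ω₁)=(-0.000959, -0.000371), Y(Ω₂)=(0.187758, 0.175479)
  term(m=+5) = (0.000003, 0.000015)   from Y*(Ω₁)=(-0.000060, 0.000020), Y(Ω₂)=(0.036323, -0.233826)
  term(m=+6) = (-0.000000, 0.000001)   from Y*(Ω₁)=(-0.000001, 0.000002), Y(Ω₂)=(0.407710, -0.193631)
Total Σ_m = (0.075195, -0.000000). Multiply by 0.966644: (0.072687, -0.000000). P_6(cos γ) = 0.072687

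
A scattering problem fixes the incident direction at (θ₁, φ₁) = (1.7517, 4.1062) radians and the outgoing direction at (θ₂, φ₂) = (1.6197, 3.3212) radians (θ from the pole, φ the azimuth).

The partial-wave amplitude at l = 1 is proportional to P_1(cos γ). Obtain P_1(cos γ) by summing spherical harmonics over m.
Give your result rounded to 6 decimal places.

Expand P_1 via completeness: Σ_{m} conj(Y_{1,m}) at Ω₁ times Y_{1,m} at Ω₂ —
  m=-1: Y*=-0.193630-0.279302i  Y=-0.339530+0.061646i  product +0.082961+0.082895i
  m=+0: Y*=-0.087909-0.000000i  Y=-0.023885+0.000000i  product +0.002100+0.000000i
  m=+1: Y*=+0.193630-0.279302i  Y=+0.339530+0.061646i  product +0.082961-0.082895i
Accumulated sum +0.168022+0.000000i; after 4π/(2l+1) scaling, +0.703808+0.000000i ⇒ P_1 = 0.703808

0.703808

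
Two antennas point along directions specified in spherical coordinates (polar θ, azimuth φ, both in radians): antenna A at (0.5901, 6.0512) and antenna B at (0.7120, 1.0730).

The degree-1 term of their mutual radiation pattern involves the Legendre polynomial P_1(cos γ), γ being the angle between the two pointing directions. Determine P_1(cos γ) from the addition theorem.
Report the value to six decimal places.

0.724529

Addition theorem: P_1(cos γ) = (4π/3) Σ_m Y*_{lm}(Ω₁) Y_{lm}(Ω₂), m = −1…1:
  term(m=-1) = 0.01140 - 0.04187j   from Y*(Ω₁)=0.18710 - 0.04420j, Y(Ω₂)=0.10778 - 0.19833j
  term(m=+0) = 0.15017 + 0.00000j   from Y*(Ω₁)=0.40597 + 0.00000j, Y(Ω₂)=0.36990 + 0.00000j
  term(m=+1) = 0.01140 + 0.04187j   from Y*(Ω₁)=-0.18710 - 0.04420j, Y(Ω₂)=-0.10778 - 0.19833j
Σ over m = 0.17297 + 0.00000j; ×(4π/3) → 0.72453 + 0.00000j. Real part: 0.724529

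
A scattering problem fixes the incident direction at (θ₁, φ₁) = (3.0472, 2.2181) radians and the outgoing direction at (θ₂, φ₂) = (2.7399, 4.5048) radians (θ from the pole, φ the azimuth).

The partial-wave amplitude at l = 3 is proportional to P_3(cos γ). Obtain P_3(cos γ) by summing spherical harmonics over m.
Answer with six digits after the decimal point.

Expand P_3 via completeness: Σ_{m} conj(Y_{3,m}) at Ω₁ times Y_{3,m} at Ω₂ —
  [-3]  conj(Y_{3,-3})(Ω₁) = +0.000326+0.000127i ; Y_{3,-3}(Ω₂) = +0.014545-0.020254i ; Δ = +0.000007-0.000005i
  [-2]  conj(Y_{3,-2})(Ω₁) = +0.002465+0.008696i ; Y_{3,-2}(Ω₂) = +0.131573+0.057997i ; Δ = -0.000180+0.001287i
  [-1]  conj(Y_{3,-1})(Ω₁) = -0.072660+0.096116i ; Y_{3,-1}(Ω₂) = -0.084264+0.400070i ; Δ = -0.032330-0.037168i
  [+0]  conj(Y_{3,0})(Ω₁) = -0.726528-0.000000i ; Y_{3,0}(Ω₂) = -0.424423+0.000000i ; Δ = +0.308355+0.000000i
  [+1]  conj(Y_{3,1})(Ω₁) = +0.072660+0.096116i ; Y_{3,1}(Ω₂) = +0.084264+0.400070i ; Δ = -0.032330+0.037168i
  [+2]  conj(Y_{3,2})(Ω₁) = +0.002465-0.008696i ; Y_{3,2}(Ω₂) = +0.131573-0.057997i ; Δ = -0.000180-0.001287i
  [+3]  conj(Y_{3,3})(Ω₁) = -0.000326+0.000127i ; Y_{3,3}(Ω₂) = -0.014545-0.020254i ; Δ = +0.000007+0.000005i
Total Σ_m = +0.243349-0.000000i. Multiply by 1.795196: +0.436859-0.000000i. P_3(cos γ) = 0.436859

0.436859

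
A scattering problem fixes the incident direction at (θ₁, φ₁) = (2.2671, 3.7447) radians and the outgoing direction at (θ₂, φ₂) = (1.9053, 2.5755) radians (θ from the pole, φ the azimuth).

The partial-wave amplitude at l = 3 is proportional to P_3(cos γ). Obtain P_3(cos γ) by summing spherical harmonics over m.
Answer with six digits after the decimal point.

Summing Y*_{l m}(θ₁,φ₁)·Y_{l m}(θ₂,φ₂) over m ∈ [−3, 3]; prefactor 4π/(2·3+1) = 1.795196:
  term(m=-3) = -0.061864-0.023711i   from Y*(Ω₁)=+0.044518-0.183085i, Y(Ω₂)=+0.044704-0.348769i
  term(m=-2) = -0.080206+0.083113i   from Y*(Ω₁)=-0.137573-0.360476i, Y(Ω₂)=-0.127131-0.271019i
  term(m=-1) = -0.014418-0.033951i   from Y*(Ω₁)=-0.215821-0.148638i, Y(Ω₂)=+0.118799+0.075493i
  term(m=+0) = +0.068063+0.000000i   from Y*(Ω₁)=+0.225736-0.000000i, Y(Ω₂)=+0.301518+0.000000i
  term(m=+1) = -0.014418+0.033951i   from Y*(Ω₁)=+0.215821-0.148638i, Y(Ω₂)=-0.118799+0.075493i
  term(m=+2) = -0.080206-0.083113i   from Y*(Ω₁)=-0.137573+0.360476i, Y(Ω₂)=-0.127131+0.271019i
  term(m=+3) = -0.061864+0.023711i   from Y*(Ω₁)=-0.044518-0.183085i, Y(Ω₂)=-0.044704-0.348769i
Σ over m = -0.244914+0.000000i; ×(4π/7) → -0.439668+0.000000i. Real part: -0.439668

-0.439668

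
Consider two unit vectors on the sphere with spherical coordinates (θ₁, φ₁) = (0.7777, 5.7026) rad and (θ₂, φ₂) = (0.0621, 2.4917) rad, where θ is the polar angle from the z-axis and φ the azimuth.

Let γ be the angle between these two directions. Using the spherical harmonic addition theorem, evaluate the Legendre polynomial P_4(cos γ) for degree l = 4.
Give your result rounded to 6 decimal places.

Term-by-term m-sum for l=4 (normalisation 4π/9 = 1.396263):
  term(m=-4) = 0.00000 + 0.00000j   from Y*(Ω₁)=-0.07323 - 0.07836j, Y(Ω₂)=-0.00001 + 0.00000j
  term(m=-3) = -0.00009 - 0.00002j   from Y*(Ω₁)=-0.05241 - 0.30357j, Y(Ω₂)=0.00011 - 0.00028j
  term(m=-2) = 0.00321 + 0.00045j   from Y*(Ω₁)=0.16751 - 0.38579j, Y(Ω₂)=0.00206 + 0.00741j
  term(m=-1) = -0.01522 - 0.00106j   from Y*(Ω₁)=0.10954 - 0.07186j, Y(Ω₂)=-0.09269 - 0.07045j
  term(m=+0) = -0.28181 + 0.00000j   from Y*(Ω₁)=-0.33951 + 0.00000j, Y(Ω₂)=0.83004 + 0.00000j
  term(m=+1) = -0.01522 + 0.00106j   from Y*(Ω₁)=-0.10954 - 0.07186j, Y(Ω₂)=0.09269 - 0.07045j
  term(m=+2) = 0.00321 - 0.00045j   from Y*(Ω₁)=0.16751 + 0.38579j, Y(Ω₂)=0.00206 - 0.00741j
  term(m=+3) = -0.00009 + 0.00002j   from Y*(Ω₁)=0.05241 - 0.30357j, Y(Ω₂)=-0.00011 - 0.00028j
  term(m=+4) = 0.00000 - 0.00000j   from Y*(Ω₁)=-0.07323 + 0.07836j, Y(Ω₂)=-0.00001 - 0.00000j
Accumulated sum -0.30601 + 0.00000j; after 4π/(2l+1) scaling, -0.42727 + 0.00000j ⇒ P_4 = -0.427266

-0.427266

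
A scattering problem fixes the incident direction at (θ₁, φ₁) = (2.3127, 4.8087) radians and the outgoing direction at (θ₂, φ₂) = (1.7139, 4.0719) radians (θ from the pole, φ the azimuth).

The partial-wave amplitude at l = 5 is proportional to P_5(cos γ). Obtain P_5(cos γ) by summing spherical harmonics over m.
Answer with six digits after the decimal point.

Term-by-term m-sum for l=5 (normalisation 4π/11 = 1.142397):
  term(m=-5) = -0.038156-0.022997i   from Y*(Ω₁)=+0.046800-0.089555i, Y(Ω₂)=+0.026813-0.440075i
  term(m=-4) = -0.057729+0.011366i   from Y*(Ω₁)=-0.271416-0.110061i, Y(Ω₂)=+0.168078-0.110032i
  term(m=-3) = +0.070479-0.094738i   from Y*(Ω₁)=-0.122771+0.413022i, Y(Ω₂)=-0.257362-0.094140i
  term(m=-2) = -0.004964-0.050909i   from Y*(Ω₁)=+0.225804+0.044041i, Y(Ω₂)=-0.063539-0.213065i
  term(m=-1) = -0.040711-0.036934i   from Y*(Ω₁)=-0.023033+0.238408i, Y(Ω₂)=-0.137143+0.184009i
  term(m=+0) = -0.068611+0.000000i   from Y*(Ω₁)=+0.302422-0.000000i, Y(Ω₂)=-0.226872+0.000000i
  term(m=+1) = -0.040711+0.036934i   from Y*(Ω₁)=+0.023033+0.238408i, Y(Ω₂)=+0.137143+0.184009i
  term(m=+2) = -0.004964+0.050909i   from Y*(Ω₁)=+0.225804-0.044041i, Y(Ω₂)=-0.063539+0.213065i
  term(m=+3) = +0.070479+0.094738i   from Y*(Ω₁)=+0.122771+0.413022i, Y(Ω₂)=+0.257362-0.094140i
  term(m=+4) = -0.057729-0.011366i   from Y*(Ω₁)=-0.271416+0.110061i, Y(Ω₂)=+0.168078+0.110032i
  term(m=+5) = -0.038156+0.022997i   from Y*(Ω₁)=-0.046800-0.089555i, Y(Ω₂)=-0.026813-0.440075i
Σ over m = -0.210773+0.000000i; ×(4π/11) → -0.240787+0.000000i. Real part: -0.240787

-0.240787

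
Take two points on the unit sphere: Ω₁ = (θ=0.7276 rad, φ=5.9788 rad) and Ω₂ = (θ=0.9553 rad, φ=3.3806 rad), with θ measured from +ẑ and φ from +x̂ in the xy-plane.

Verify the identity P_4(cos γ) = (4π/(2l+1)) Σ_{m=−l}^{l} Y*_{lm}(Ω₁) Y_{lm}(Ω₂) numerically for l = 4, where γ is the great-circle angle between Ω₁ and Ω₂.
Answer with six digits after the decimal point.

Expand P_4 via completeness: Σ_{m} conj(Y_{4,m}) at Ω₁ times Y_{4,m} at Ω₂ —
  m=-4: (0.029954, -0.081238) × (0.113434, -0.160663) = (-0.009654, -0.014028)  (running Σ = (-0.009654, -0.014028))
  m=-3: (0.168081, -0.217628) × (-0.296500, 0.258492) = (0.006419, 0.107974)  (running Σ = (-0.003235, 0.093947))
  m=-2: (0.352471, -0.245704) × (0.264039, -0.136796) = (0.059455, -0.113092)  (running Σ = (0.056220, -0.019145))
  m=-1: (0.202574, -0.063638) × (0.144429, -0.035192) = (0.027018, -0.016320)  (running Σ = (0.083238, -0.035466))
  m=0: (-0.300986, -0.000000) × (-0.329122, 0.000000) = (0.099061, 0.000000)  (running Σ = (0.182299, -0.035466))
  m=1: (-0.202574, -0.063638) × (-0.144429, -0.035192) = (0.027018, 0.016320)  (running Σ = (0.209317, -0.019145))
  m=2: (0.352471, 0.245704) × (0.264039, 0.136796) = (0.059455, 0.113092)  (running Σ = (0.268772, 0.093947))
  m=3: (-0.168081, -0.217628) × (0.296500, 0.258492) = (0.006419, -0.107974)  (running Σ = (0.275191, -0.014028))
  m=4: (0.029954, 0.081238) × (0.113434, 0.160663) = (-0.009654, 0.014028)  (running Σ = (0.265537, -0.000000))
Total Σ_m = (0.265537, -0.000000). Multiply by 1.396263: (0.370759, -0.000000). P_4(cos γ) = 0.370759

0.370759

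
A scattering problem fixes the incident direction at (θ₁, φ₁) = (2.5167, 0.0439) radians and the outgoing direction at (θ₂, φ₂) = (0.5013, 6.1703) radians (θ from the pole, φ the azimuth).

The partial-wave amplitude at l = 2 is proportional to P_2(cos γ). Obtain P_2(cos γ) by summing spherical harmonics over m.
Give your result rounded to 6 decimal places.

-0.218054

Expand P_2 via completeness: Σ_{m} conj(Y_{2,m}) at Ω₁ times Y_{2,m} at Ω₂ —
  m=-2: (0.131688, 0.011592) × (0.086944, 0.019970) = (0.011218, 0.003638)  (running Σ = (0.011218, 0.003638))
  m=-1: (-0.366189, -0.016086) × (0.323508, 0.036675) = (-0.117875, -0.018634)  (running Σ = (-0.106657, -0.014996))
  m=0: (0.306967, -0.000000) × (0.412270, 0.000000) = (0.126553, 0.000000)  (running Σ = (0.019896, -0.014996))
  m=1: (0.366189, -0.016086) × (-0.323508, 0.036675) = (-0.117875, 0.018634)  (running Σ = (-0.097979, 0.003638))
  m=2: (0.131688, -0.011592) × (0.086944, -0.019970) = (0.011218, -0.003638)  (running Σ = (-0.086761, -0.000000))
Accumulated sum (-0.086761, -0.000000); after 4π/(2l+1) scaling, (-0.218054, -0.000000) ⇒ P_2 = -0.218054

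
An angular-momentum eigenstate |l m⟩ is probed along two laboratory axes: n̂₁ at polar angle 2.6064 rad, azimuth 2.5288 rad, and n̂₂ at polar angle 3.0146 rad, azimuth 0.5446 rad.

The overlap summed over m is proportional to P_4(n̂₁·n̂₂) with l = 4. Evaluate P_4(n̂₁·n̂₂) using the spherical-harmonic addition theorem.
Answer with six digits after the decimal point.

Expand P_4 via completeness: Σ_{m} conj(Y_{4,m}) at Ω₁ times Y_{4,m} at Ω₂ —
  m=-4: Y*=-0.02308 - 0.01907j  Y=-0.00007 - 0.00009j  product -0.00000 + 0.00000j
  m=-3: Y*=-0.03776 - 0.13774j  Y=0.00016 + 0.00252j  product 0.00034 - 0.00012j
  m=-2: Y*=0.12306 - 0.34219j  Y=0.01463 - 0.02800j  product -0.00778 - 0.00845j
  m=-1: Y*=0.36999 - 0.26013j  Y=-0.19764 + 0.11971j  product -0.04198 + 0.09570j
  m=+0: Y*=-0.00384 + 0.00000j  Y=0.77936 + 0.00000j  product -0.00300 + 0.00000j
  m=+1: Y*=-0.36999 - 0.26013j  Y=0.19764 + 0.11971j  product -0.04198 - 0.09570j
  m=+2: Y*=0.12306 + 0.34219j  Y=0.01463 + 0.02800j  product -0.00778 + 0.00845j
  m=+3: Y*=0.03776 - 0.13774j  Y=-0.00016 + 0.00252j  product 0.00034 + 0.00012j
  m=+4: Y*=-0.02308 + 0.01907j  Y=-0.00007 + 0.00009j  product -0.00000 - 0.00000j
Σ over m = -0.10184 + 0.00000j; ×(4π/9) → -0.14220 + 0.00000j. Real part: -0.142198

-0.142198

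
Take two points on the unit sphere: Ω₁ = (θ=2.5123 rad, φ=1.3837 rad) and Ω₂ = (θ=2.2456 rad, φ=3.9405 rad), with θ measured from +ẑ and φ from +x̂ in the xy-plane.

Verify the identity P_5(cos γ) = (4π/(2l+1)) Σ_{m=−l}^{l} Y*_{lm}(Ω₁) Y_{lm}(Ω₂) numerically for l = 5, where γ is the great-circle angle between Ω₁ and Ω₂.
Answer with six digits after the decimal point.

Expand P_5 via completeness: Σ_{m} conj(Y_{5,m}) at Ω₁ times Y_{5,m} at Ω₂ —
  m=-5: +0.026386+0.019454i × +0.088613-0.101472i = +0.004312-0.000954i  (running Σ = +0.004312-0.000954i)
  m=-4: -0.104345+0.096893i × +0.340357-0.018410i = -0.033731+0.034899i  (running Σ = -0.029419+0.033946i)
  m=-3: -0.183301-0.291533i × +0.304238+0.280526i = +0.026016-0.140116i  (running Σ = -0.003403-0.106171i)
  m=-2: +0.424451-0.166680i × +0.002981+0.110293i = +0.019649+0.046317i  (running Σ = +0.016246-0.059853i)
  m=-1: +0.028767+0.151955i × +0.220687-0.226731i = +0.040801+0.027012i  (running Σ = +0.057047-0.032841i)
  m=0: +0.362975-0.000000i × +0.199031+0.000000i = +0.072243+0.000000i  (running Σ = +0.129291-0.032841i)
  m=1: -0.028767+0.151955i × -0.220687-0.226731i = +0.040801-0.027012i  (running Σ = +0.170092-0.059853i)
  m=2: +0.424451+0.166680i × +0.002981-0.110293i = +0.019649-0.046317i  (running Σ = +0.189741-0.106171i)
  m=3: +0.183301-0.291533i × -0.304238+0.280526i = +0.026016+0.140116i  (running Σ = +0.215756+0.033946i)
  m=4: -0.104345-0.096893i × +0.340357+0.018410i = -0.033731-0.034899i  (running Σ = +0.182026-0.000954i)
  m=5: -0.026386+0.019454i × -0.088613-0.101472i = +0.004312+0.000954i  (running Σ = +0.186338+0.000000i)
Accumulated sum +0.186338+0.000000i; after 4π/(2l+1) scaling, +0.212872+0.000000i ⇒ P_5 = 0.212872

0.212872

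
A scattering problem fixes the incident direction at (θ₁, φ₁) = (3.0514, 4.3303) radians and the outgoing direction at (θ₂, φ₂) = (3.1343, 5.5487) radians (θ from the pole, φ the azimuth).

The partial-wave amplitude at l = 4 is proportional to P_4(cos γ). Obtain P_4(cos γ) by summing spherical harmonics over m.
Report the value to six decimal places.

Term-by-term m-sum for l=4 (normalisation 4π/9 = 1.396263):
  term(m=-4) = +0.000000+0.000000i   from Y*(Ω₁)=+0.000001-0.000029i, Y(Ω₂)=-0.000000+0.000000i
  term(m=-3) = -0.000000+0.000000i   from Y*(Ω₁)=-0.000830-0.000375i, Y(Ω₂)=+0.000000-0.000000i
  term(m=-2) = -0.000001-0.000001i   from Y*(Ω₁)=-0.011644+0.011160i, Y(Ω₂)=+0.000011+0.000106i
  term(m=-1) = +0.000797-0.002167i   from Y*(Ω₁)=+0.062395+0.155275i, Y(Ω₂)=-0.010241-0.009248i
  term(m=+0) = +0.687169+0.000000i   from Y*(Ω₁)=+0.812200-0.000000i, Y(Ω₂)=+0.846059+0.000000i
  term(m=+1) = +0.000797+0.002167i   from Y*(Ω₁)=-0.062395+0.155275i, Y(Ω₂)=+0.010241-0.009248i
  term(m=+2) = -0.000001+0.000001i   from Y*(Ω₁)=-0.011644-0.011160i, Y(Ω₂)=+0.000011-0.000106i
  term(m=+3) = -0.000000-0.000000i   from Y*(Ω₁)=+0.000830-0.000375i, Y(Ω₂)=-0.000000-0.000000i
  term(m=+4) = +0.000000-0.000000i   from Y*(Ω₁)=+0.000001+0.000029i, Y(Ω₂)=-0.000000-0.000000i
Σ over m = +0.688761+0.000000i; ×(4π/9) → +0.961691+0.000000i. Real part: 0.961691

0.961691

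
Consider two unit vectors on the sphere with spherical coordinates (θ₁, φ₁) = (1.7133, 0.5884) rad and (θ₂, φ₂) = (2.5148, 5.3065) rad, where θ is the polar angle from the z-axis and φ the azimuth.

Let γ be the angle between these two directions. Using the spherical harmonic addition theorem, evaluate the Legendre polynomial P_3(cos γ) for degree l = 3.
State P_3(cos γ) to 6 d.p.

Summing Y*_{l m}(θ₁,φ₁)·Y_{l m}(θ₂,φ₂) over m ∈ [−3, 3]; prefactor 4π/(2·3+1) = 1.795196:
  term(m=-3) = -0.00058 - 0.03407j   from Y*(Ω₁)=-0.07817 + 0.39704j, Y(Ω₂)=-0.08232 + 0.01768j
  term(m=-2) = -0.04050 + 0.00046j   from Y*(Ω₁)=-0.05459 - 0.13132j, Y(Ω₂)=0.10631 - 0.26418j
  term(m=-1) = -0.00071 - 0.12431j   from Y*(Ω₁)=-0.23927 - 0.15965j, Y(Ω₂)=0.24191 + 0.35811j
  term(m=+0) = -0.01299 + 0.00000j   from Y*(Ω₁)=0.15365 + 0.00000j, Y(Ω₂)=-0.08457 + 0.00000j
  term(m=+1) = -0.00071 + 0.12431j   from Y*(Ω₁)=0.23927 - 0.15965j, Y(Ω₂)=-0.24191 + 0.35811j
  term(m=+2) = -0.04050 - 0.00046j   from Y*(Ω₁)=-0.05459 + 0.13132j, Y(Ω₂)=0.10631 + 0.26418j
  term(m=+3) = -0.00058 + 0.03407j   from Y*(Ω₁)=0.07817 + 0.39704j, Y(Ω₂)=0.08232 + 0.01768j
Σ over m = -0.09657 + 0.00000j; ×(4π/7) → -0.17337 + 0.00000j. Real part: -0.173368

-0.173368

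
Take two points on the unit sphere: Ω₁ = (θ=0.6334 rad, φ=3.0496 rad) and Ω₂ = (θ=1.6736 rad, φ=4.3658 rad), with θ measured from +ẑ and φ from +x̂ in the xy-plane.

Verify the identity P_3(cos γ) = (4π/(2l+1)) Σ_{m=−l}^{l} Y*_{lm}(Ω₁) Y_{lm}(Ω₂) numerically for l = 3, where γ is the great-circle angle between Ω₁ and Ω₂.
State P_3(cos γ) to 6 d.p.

Summing Y*_{l m}(θ₁,φ₁)·Y_{l m}(θ₂,φ₂) over m ∈ [−3, 3]; prefactor 4π/(2·3+1) = 1.795196:
  m=-3: -0.083241+0.023574i × +0.354098-0.207962i = -0.024573+0.025658i  (running Σ = -0.024573+0.025658i)
  m=-2: +0.283712-0.052796i × +0.079825+0.066310i = +0.026148+0.014599i  (running Σ = +0.001575+0.040257i)
  m=-1: -0.428259+0.039508i × +0.103452-0.286437i = -0.032988+0.126756i  (running Σ = -0.031412+0.167013i)
  m=0: +0.074697-0.000000i × +0.112872+0.000000i = +0.008431+0.000000i  (running Σ = -0.022981+0.167013i)
  m=1: +0.428259+0.039508i × -0.103452-0.286437i = -0.032988-0.126756i  (running Σ = -0.055968+0.040257i)
  m=2: +0.283712+0.052796i × +0.079825-0.066310i = +0.026148-0.014599i  (running Σ = -0.029820+0.025658i)
  m=3: +0.083241+0.023574i × -0.354098-0.207962i = -0.024573-0.025658i  (running Σ = -0.054393-0.000000i)
Total Σ_m = -0.054393-0.000000i. Multiply by 1.795196: -0.097646-0.000000i. P_3(cos γ) = -0.097646

-0.097646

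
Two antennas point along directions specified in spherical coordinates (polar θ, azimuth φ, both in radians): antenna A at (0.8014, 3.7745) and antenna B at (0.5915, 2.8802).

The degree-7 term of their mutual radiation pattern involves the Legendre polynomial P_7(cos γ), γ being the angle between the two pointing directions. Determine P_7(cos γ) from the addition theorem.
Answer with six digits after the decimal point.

-0.338586

Expand P_7 via completeness: Σ_{m} conj(Y_{7,m}) at Ω₁ times Y_{7,m} at Ω₂ —
  m=-7: Y*=+0.013734+0.047399i  Y=+0.002146-0.008102i  product +0.000413-0.000010i
  m=-6: Y*=-0.141727-0.109056i  Y=+0.000114+0.046684i  product +0.005075-0.006629i
  m=-5: Y*=+0.371288+0.008520i  Y=-0.041049-0.151960i  product -0.013946-0.056771i
  m=-4: Y*=-0.366803+0.256345i  Y=+0.175933+0.303583i  product -0.142355-0.066255i
  m=-3: Y*=+0.060156-0.176821i  Y=-0.345203-0.344362i  product -0.081656+0.040324i
  m=-2: Y*=-0.079964-0.254014i  Y=+0.248474+0.143187i  product +0.016502-0.074566i
  m=-1: Y*=+0.258111+0.189345i  Y=+0.228757+0.061196i  product +0.047458+0.059109i
  m=+0: Y*=+0.178645-0.000000i  Y=-0.375827+0.000000i  product -0.067140+0.000000i
  m=+1: Y*=-0.258111+0.189345i  Y=-0.228757+0.061196i  product +0.047458-0.059109i
  m=+2: Y*=-0.079964+0.254014i  Y=+0.248474-0.143187i  product +0.016502+0.074566i
  m=+3: Y*=-0.060156-0.176821i  Y=+0.345203-0.344362i  product -0.081656-0.040324i
  m=+4: Y*=-0.366803-0.256345i  Y=+0.175933-0.303583i  product -0.142355+0.066255i
  m=+5: Y*=-0.371288+0.008520i  Y=+0.041049-0.151960i  product -0.013946+0.056771i
  m=+6: Y*=-0.141727+0.109056i  Y=+0.000114-0.046684i  product +0.005075+0.006629i
  m=+7: Y*=-0.013734+0.047399i  Y=-0.002146-0.008102i  product +0.000413+0.000010i
Σ over m = -0.404157+0.000000i; ×(4π/15) → -0.338586+0.000000i. Real part: -0.338586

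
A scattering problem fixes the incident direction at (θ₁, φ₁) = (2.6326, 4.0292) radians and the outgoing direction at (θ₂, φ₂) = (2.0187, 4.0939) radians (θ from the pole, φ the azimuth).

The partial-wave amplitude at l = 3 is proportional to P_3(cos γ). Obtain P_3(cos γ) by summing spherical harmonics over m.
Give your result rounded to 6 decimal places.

Addition theorem: P_3(cos γ) = (4π/7) Σ_m Y*_{lm}(Ω₁) Y_{lm}(Ω₂), m = −3…3:
  m=-3: +0.042850-0.022241i × +0.293238+0.085807i = +0.014474-0.002845i  (running Σ = +0.014474-0.002845i)
  m=-2: +0.043019-0.207504i × +0.117820+0.339737i = +0.075565-0.009833i  (running Σ = +0.090039-0.012678i)
  m=-1: -0.279626-0.343543i × +0.010509-0.014768i = -0.008012+0.000519i  (running Σ = +0.082027-0.012159i)
  m=0: -0.264837-0.000000i × +0.333284+0.000000i = -0.088266-0.000000i  (running Σ = -0.006239-0.012159i)
  m=1: +0.279626-0.343543i × -0.010509-0.014768i = -0.008012-0.000519i  (running Σ = -0.014251-0.012678i)
  m=2: +0.043019+0.207504i × +0.117820-0.339737i = +0.075565+0.009833i  (running Σ = +0.061315-0.002845i)
  m=3: -0.042850-0.022241i × -0.293238+0.085807i = +0.014474+0.002845i  (running Σ = +0.075788-0.000000i)
Total Σ_m = +0.075788-0.000000i. Multiply by 1.795196: +0.136055-0.000000i. P_3(cos γ) = 0.136055

0.136055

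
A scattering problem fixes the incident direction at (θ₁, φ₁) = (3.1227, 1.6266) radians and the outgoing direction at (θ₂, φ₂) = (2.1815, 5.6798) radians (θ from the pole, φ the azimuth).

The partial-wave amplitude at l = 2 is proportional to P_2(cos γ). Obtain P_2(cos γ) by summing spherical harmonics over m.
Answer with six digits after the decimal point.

Summing Y*_{l m}(θ₁,φ₁)·Y_{l m}(θ₂,φ₂) over m ∈ [−2, 2]; prefactor 4π/(2·2+1) = 2.513274:
  term(m=-2) = -0.000009-0.000035i   from Y*(Ω₁)=-0.000137-0.000015i, Y(Ω₂)=+0.092304+0.242264i
  term(m=-1) = -0.003244+0.004186i   from Y*(Ω₁)=+0.000814-0.014569i, Y(Ω₂)=-0.298849-0.205942i
  term(m=+0) = -0.002681+0.000000i   from Y*(Ω₁)=+0.630445-0.000000i, Y(Ω₂)=-0.004253+0.000000i
  term(m=+1) = -0.003244-0.004186i   from Y*(Ω₁)=-0.000814-0.014569i, Y(Ω₂)=+0.298849-0.205942i
  term(m=+2) = -0.000009+0.000035i   from Y*(Ω₁)=-0.000137+0.000015i, Y(Ω₂)=+0.092304-0.242264i
Total Σ_m = -0.009187-0.000000i. Multiply by 2.513274: -0.023088-0.000000i. P_2(cos γ) = -0.023088

-0.023088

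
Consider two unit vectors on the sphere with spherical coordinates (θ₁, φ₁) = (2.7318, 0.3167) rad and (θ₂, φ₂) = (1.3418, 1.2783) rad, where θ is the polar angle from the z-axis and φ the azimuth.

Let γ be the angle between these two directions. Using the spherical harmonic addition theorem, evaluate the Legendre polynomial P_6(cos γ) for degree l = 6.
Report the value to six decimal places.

Term-by-term m-sum for l=6 (normalisation 4π/13 = 0.966644):
  m=-6: -0.000625+0.001828i × +0.075489-0.405216i = +0.000694+0.000391i  (running Σ = +0.000694+0.000391i)
  m=-5: +0.000196-0.015408i × +0.330862-0.035978i = -0.000490-0.005105i  (running Σ = +0.000204-0.004714i)
  m=-4: +0.022212+0.070801i × -0.054246-0.128014i = +0.007859-0.006684i  (running Σ = +0.008063-0.011398i)
  m=-3: -0.137437-0.192230i × +0.255612-0.212391i = -0.075958-0.019946i  (running Σ = -0.067896-0.031344i)
  m=-2: +0.383881+0.281897i × -0.041233-0.027310i = -0.008130-0.022107i  (running Σ = -0.076026-0.053451i)
  m=-1: -0.445918-0.146141i × +0.093012-0.308872i = -0.086615+0.124139i  (running Σ = -0.162640+0.070688i)
  m=0: -0.131409-0.000000i × -0.025062+0.000000i = +0.003293+0.000000i  (running Σ = -0.159347+0.070688i)
  m=1: +0.445918-0.146141i × -0.093012-0.308872i = -0.086615-0.124139i  (running Σ = -0.245961-0.053451i)
  m=2: +0.383881-0.281897i × -0.041233+0.027310i = -0.008130+0.022107i  (running Σ = -0.254091-0.031344i)
  m=3: +0.137437-0.192230i × -0.255612-0.212391i = -0.075958+0.019946i  (running Σ = -0.330050-0.011398i)
  m=4: +0.022212-0.070801i × -0.054246+0.128014i = +0.007859+0.006684i  (running Σ = -0.322191-0.004714i)
  m=5: -0.000196-0.015408i × -0.330862-0.035978i = -0.000490+0.005105i  (running Σ = -0.322681+0.000391i)
  m=6: -0.000625-0.001828i × +0.075489+0.405216i = +0.000694-0.000391i  (running Σ = -0.321987-0.000000i)
Σ over m = -0.321987-0.000000i; ×(4π/13) → -0.311247-0.000000i. Real part: -0.311247

-0.311247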